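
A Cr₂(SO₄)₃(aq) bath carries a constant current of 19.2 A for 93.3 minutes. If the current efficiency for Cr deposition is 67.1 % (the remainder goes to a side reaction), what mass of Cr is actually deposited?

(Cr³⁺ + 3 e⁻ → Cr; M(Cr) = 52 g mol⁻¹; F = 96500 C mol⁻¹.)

13.0 g

Q = I·t = 19.20 × 5598.0 = 107500 C.
n(e⁻) = 107500/96500 = 1.114 mol; theoretically n(Cr) = 1.114/3 = 0.3713 mol, m_theo = 19.31 g.
At 67.1 % efficiency, m_actual = 0.671 × 19.31 = 13.0 g.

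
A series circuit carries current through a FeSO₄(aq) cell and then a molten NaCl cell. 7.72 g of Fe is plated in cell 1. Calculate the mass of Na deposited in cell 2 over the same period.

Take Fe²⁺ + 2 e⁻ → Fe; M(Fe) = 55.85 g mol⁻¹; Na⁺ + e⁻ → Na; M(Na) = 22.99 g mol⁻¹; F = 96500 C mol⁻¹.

6.36 g

n(Fe) = 7.72 / 55.85 = 0.1382 mol.
Since Fe²⁺ + 2 e⁻ → Fe, n(e⁻) passed = 2 × 0.1382 = 0.2765 mol.
Cells in series carry the same charge, so the same 0.2765 mol of electrons passes through cell 2.
Na⁺ + e⁻ → Na, so n(Na) = 0.2765 / 1 = 0.2765 mol.
m(Na) = 0.2765 × 22.99 = 6.36 g.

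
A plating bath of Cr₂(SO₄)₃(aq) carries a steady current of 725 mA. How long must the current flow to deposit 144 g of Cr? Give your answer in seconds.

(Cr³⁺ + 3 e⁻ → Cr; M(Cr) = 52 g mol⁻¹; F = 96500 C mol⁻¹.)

1.11 × 10⁶ s

n(Cr) = m/M = 144 / 52 = 2.769 mol.
Each Cr atom requires 3 electrons, so n(e⁻) = 3 × 2.769 = 8.308 mol.
Q = n(e⁻)·F = 8.308 × 96500 = 801700 C.
t = Q/I = 801700 / 0.7250 A = 1106000 s.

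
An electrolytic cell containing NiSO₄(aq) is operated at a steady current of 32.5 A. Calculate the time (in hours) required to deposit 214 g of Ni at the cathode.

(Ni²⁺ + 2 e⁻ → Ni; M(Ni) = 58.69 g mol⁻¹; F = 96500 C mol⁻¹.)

6.01 h

n(Ni) = m/M = 214 / 58.69 = 3.646 mol.
Each Ni atom requires 2 electrons, so n(e⁻) = 2 × 3.646 = 7.293 mol.
Q = n(e⁻)·F = 7.293 × 96500 = 703700 C.
t = Q/I = 703700 / 32.50 A = 21650 s = 6.01 h.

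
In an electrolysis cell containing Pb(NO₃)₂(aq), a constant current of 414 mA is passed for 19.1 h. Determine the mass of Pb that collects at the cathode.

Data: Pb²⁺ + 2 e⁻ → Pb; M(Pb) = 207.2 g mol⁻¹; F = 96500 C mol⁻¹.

30.6 g

Q = I·t = 0.4140 A × 68760 s = 28470 C.
n(e⁻) = Q/F = 28470 / 96500 = 0.2950 mol.
Pb²⁺ + 2 e⁻ → Pb, so n(Pb) = n(e⁻)/2 = 0.1475 mol.
m = n·M = 0.1475 × 207.2 = 30.6 g.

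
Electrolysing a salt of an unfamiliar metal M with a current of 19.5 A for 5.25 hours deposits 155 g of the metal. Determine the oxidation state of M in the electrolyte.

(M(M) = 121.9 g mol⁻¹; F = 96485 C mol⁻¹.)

+3

Q = I·t = 19.50 A × 18900 s = 368600 C, so n(e⁻) = 368600/96485 = 3.820 mol.
n(M) deposited = 155 / 121.9 = 1.272 mol.
Electrons per atom = n(e⁻)/n(M) = 3.820 / 1.272 = 3.00 ≈ 3, so the ion is M³⁺.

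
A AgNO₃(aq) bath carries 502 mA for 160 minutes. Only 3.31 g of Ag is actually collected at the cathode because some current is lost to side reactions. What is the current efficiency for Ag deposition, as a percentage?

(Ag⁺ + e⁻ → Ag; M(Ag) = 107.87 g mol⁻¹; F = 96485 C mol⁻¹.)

Q = I·t = 0.5020 × 9600.0 = 4819 C; n(e⁻) = 4819/96485 = 0.04995 mol.
Theoretical n(Ag) = n(e⁻)/1 = 0.04995 mol, i.e. m_theo = 0.04995 × 107.87 = 5.388 g.
Efficiency = m_actual / m_theo = 3.31 / 5.388 = 61.4 %.

61.4 %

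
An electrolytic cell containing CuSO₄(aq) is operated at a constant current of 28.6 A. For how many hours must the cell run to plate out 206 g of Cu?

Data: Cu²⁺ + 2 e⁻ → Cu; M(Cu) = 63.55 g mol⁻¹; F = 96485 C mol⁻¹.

6.08 h

n(Cu) = m/M = 206 / 63.55 = 3.242 mol.
Each Cu atom requires 2 electrons, so n(e⁻) = 2 × 3.242 = 6.483 mol.
Q = n(e⁻)·F = 6.483 × 96485 = 625500 C.
t = Q/I = 625500 / 28.60 A = 21870 s = 6.08 h.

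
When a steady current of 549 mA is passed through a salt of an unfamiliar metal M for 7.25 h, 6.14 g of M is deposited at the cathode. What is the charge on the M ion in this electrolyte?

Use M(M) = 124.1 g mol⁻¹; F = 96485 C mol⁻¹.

+3

Q = I·t = 0.5490 A × 26100 s = 14330 C, so n(e⁻) = 14330/96485 = 0.1485 mol.
n(M) deposited = 6.14 / 124.1 = 0.04948 mol.
Electrons per atom = n(e⁻)/n(M) = 0.1485 / 0.04948 = 3.00 ≈ 3, so the ion is M³⁺.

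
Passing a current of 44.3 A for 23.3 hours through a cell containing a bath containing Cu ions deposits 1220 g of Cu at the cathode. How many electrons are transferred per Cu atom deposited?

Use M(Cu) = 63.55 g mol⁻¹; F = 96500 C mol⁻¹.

Q = I·t = 44.30 A × 83880 s = 3716000 C, so n(e⁻) = 3716000/96500 = 38.51 mol.
n(Cu) deposited = 1220 / 63.55 = 19.20 mol.
Electrons per atom = n(e⁻)/n(Cu) = 38.51 / 19.20 = 2.01 ≈ 2, so the ion is Cu²⁺.

2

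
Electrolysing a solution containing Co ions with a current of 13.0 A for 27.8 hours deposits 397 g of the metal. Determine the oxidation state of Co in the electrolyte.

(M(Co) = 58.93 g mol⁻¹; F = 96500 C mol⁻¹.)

+2

Q = I·t = 13.00 A × 100080 s = 1301000 C, so n(e⁻) = 1301000/96500 = 13.48 mol.
n(Co) deposited = 397 / 58.93 = 6.737 mol.
Electrons per atom = n(e⁻)/n(Co) = 13.48 / 6.737 = 2.00 ≈ 2, so the ion is Co²⁺.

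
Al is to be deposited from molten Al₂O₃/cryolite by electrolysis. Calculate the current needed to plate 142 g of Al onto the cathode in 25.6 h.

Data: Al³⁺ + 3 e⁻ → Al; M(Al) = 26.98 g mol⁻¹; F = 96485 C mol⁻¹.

n(Al) = 142 / 26.98 = 5.263 mol.
n(e⁻) = 3 × 5.263 = 15.79 mol.
Q = n(e⁻)·F = 15.79 × 96485 = 1523000 C.
I = Q/t = 1523000 / 92160 s = 16.5 A.

16.5 A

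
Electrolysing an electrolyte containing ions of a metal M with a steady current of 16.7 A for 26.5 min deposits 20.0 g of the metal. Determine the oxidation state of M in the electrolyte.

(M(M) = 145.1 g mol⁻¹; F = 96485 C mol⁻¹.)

Q = I·t = 16.70 A × 1590.0 s = 26550 C, so n(e⁻) = 26550/96485 = 0.2752 mol.
n(M) deposited = 20.0 / 145.1 = 0.1378 mol.
Electrons per atom = n(e⁻)/n(M) = 0.2752 / 0.1378 = 2.00 ≈ 2, so the ion is M²⁺.

+2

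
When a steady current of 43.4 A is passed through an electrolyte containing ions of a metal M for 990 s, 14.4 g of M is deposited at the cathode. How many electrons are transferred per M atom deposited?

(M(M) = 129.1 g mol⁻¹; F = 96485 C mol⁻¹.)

4

Q = I·t = 43.40 A × 990.00 s = 42970 C, so n(e⁻) = 42970/96485 = 0.4453 mol.
n(M) deposited = 14.4 / 129.1 = 0.1115 mol.
Electrons per atom = n(e⁻)/n(M) = 0.4453 / 0.1115 = 3.99 ≈ 4, so the ion is M⁴⁺.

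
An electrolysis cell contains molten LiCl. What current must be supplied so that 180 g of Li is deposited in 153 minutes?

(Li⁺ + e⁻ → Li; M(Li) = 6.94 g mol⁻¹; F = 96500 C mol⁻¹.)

273 A

n(Li) = 180 / 6.94 = 25.94 mol.
n(e⁻) = 1 × 25.94 = 25.94 mol.
Q = n(e⁻)·F = 25.94 × 96500 = 2503000 C.
I = Q/t = 2503000 / 9180.0 s = 273 A.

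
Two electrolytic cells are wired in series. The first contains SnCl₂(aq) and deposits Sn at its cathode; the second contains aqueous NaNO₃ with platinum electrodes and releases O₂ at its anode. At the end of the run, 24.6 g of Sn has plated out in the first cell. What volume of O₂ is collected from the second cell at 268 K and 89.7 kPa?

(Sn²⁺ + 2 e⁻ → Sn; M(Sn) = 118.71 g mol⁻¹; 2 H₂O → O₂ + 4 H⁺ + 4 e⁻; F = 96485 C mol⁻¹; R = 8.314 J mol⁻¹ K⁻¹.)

2.57 L

n(Sn) = 24.6 / 118.71 = 0.2072 mol, so n(e⁻) = 2 × 0.2072 = 0.4145 mol.
The cells are in series, so the same 0.4145 mol of electrons passes through the second cell.
2 H₂O → O₂ + 4 H⁺ + 4 e⁻ — 4 mol e⁻ per mol O₂, so n(O₂) = 0.4145/4 = 0.1036 mol.
V = nRT/P = (0.1036 × 8.314 × 268) / (89.7 × 10³) = 0.00257 m³ = 2.57 L.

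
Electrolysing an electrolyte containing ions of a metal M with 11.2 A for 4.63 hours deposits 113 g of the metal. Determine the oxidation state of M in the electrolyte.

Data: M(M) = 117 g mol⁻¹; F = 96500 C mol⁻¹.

+2

Q = I·t = 11.20 A × 16668 s = 186700 C, so n(e⁻) = 186700/96500 = 1.935 mol.
n(M) deposited = 113 / 117 = 0.9658 mol.
Electrons per atom = n(e⁻)/n(M) = 1.935 / 0.9658 = 2.00 ≈ 2, so the ion is M²⁺.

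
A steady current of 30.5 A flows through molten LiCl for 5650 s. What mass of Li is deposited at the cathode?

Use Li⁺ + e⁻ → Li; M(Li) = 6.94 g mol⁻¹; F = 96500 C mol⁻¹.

Q = I·t = 30.50 A × 5650.0 s = 172300 C.
n(e⁻) = Q/F = 172300 / 96500 = 1.786 mol.
Li⁺ + e⁻ → Li, so n(Li) = n(e⁻)/1 = 1.786 mol.
m = n·M = 1.786 × 6.94 = 12.4 g.

12.4 g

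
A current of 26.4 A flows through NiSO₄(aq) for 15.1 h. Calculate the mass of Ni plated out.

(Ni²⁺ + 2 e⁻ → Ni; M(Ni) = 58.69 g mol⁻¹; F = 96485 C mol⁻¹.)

Q = I·t = 26.40 A × 54360 s = 1435000 C.
n(e⁻) = Q/F = 1435000 / 96485 = 14.87 mol.
Ni²⁺ + 2 e⁻ → Ni, so n(Ni) = n(e⁻)/2 = 7.437 mol.
m = n·M = 7.437 × 58.69 = 436 g.

436 g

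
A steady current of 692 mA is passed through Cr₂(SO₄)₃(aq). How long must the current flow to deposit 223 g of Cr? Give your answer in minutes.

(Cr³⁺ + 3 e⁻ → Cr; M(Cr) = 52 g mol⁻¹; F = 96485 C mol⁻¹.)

29900 min

n(Cr) = m/M = 223 / 52 = 4.288 mol.
Each Cr atom requires 3 electrons, so n(e⁻) = 3 × 4.288 = 12.87 mol.
Q = n(e⁻)·F = 12.87 × 96485 = 1241000 C.
t = Q/I = 1241000 / 0.6920 A = 1794000 s = 29900 min.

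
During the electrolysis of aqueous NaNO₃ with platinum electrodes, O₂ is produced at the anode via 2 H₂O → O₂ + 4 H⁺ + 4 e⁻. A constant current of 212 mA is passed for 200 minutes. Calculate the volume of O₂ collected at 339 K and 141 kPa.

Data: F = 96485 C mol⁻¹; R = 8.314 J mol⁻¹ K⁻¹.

Q = I·t = 0.2120 A × 12000 s = 2544 C.
n(e⁻) = Q/F = 2544 / 96485 = 0.02637 mol.
4 electrons are transferred per O₂ molecule, so n(O₂) = 0.02637 / 4 = 0.006592 mol.
V = nRT/P = (0.006592 × 8.314 × 339) / (141 × 10³ Pa) = 1.32 × 10⁻⁴ m³ = 0.132 L.

0.132 L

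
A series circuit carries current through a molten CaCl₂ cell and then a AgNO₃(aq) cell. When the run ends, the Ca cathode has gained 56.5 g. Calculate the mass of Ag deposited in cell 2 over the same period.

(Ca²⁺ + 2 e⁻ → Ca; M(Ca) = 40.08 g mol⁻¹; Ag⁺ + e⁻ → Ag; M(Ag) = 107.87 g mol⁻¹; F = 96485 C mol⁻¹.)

304 g

n(Ca) = 56.5 / 40.08 = 1.410 mol.
Since Ca²⁺ + 2 e⁻ → Ca, n(e⁻) passed = 2 × 1.410 = 2.819 mol.
Cells in series carry the same charge, so the same 2.819 mol of electrons passes through cell 2.
Ag⁺ + e⁻ → Ag, so n(Ag) = 2.819 / 1 = 2.819 mol.
m(Ag) = 2.819 × 107.87 = 304 g.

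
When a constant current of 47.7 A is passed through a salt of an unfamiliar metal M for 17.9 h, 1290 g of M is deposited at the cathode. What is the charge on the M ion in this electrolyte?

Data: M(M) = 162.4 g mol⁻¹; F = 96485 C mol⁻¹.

Q = I·t = 47.70 A × 64440 s = 3074000 C, so n(e⁻) = 3074000/96485 = 31.86 mol.
n(M) deposited = 1290 / 162.4 = 7.943 mol.
Electrons per atom = n(e⁻)/n(M) = 31.86 / 7.943 = 4.01 ≈ 4, so the ion is M⁴⁺.

+4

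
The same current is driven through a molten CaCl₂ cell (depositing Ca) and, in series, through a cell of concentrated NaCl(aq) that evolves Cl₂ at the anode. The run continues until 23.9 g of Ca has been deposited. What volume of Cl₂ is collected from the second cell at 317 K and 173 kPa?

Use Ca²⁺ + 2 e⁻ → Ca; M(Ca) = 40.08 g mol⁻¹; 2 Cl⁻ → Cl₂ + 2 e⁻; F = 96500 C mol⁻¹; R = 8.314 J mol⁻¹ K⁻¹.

9.08 L

n(Ca) = 23.9 / 40.08 = 0.5963 mol, so n(e⁻) = 2 × 0.5963 = 1.193 mol.
The cells are in series, so the same 1.193 mol of electrons passes through the second cell.
2 Cl⁻ → Cl₂ + 2 e⁻ — 2 mol e⁻ per mol Cl₂, so n(Cl₂) = 1.193/2 = 0.5963 mol.
V = nRT/P = (0.5963 × 8.314 × 317) / (173 × 10³) = 0.00908 m³ = 9.08 L.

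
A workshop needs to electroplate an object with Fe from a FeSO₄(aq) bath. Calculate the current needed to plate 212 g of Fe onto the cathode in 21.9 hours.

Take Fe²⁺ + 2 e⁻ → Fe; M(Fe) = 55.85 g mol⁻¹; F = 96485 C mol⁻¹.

9.29 A

n(Fe) = 212 / 55.85 = 3.796 mol.
n(e⁻) = 2 × 3.796 = 7.592 mol.
Q = n(e⁻)·F = 7.592 × 96485 = 732500 C.
I = Q/t = 732500 / 78840 s = 9.29 A.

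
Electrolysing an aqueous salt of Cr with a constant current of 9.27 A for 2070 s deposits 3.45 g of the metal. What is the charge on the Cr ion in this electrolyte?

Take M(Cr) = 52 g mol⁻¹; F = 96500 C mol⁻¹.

Q = I·t = 9.270 A × 2070.0 s = 19190 C, so n(e⁻) = 19190/96500 = 0.1988 mol.
n(Cr) deposited = 3.45 / 52 = 0.06635 mol.
Electrons per atom = n(e⁻)/n(Cr) = 0.1988 / 0.06635 = 3.00 ≈ 3, so the ion is Cr³⁺.

+3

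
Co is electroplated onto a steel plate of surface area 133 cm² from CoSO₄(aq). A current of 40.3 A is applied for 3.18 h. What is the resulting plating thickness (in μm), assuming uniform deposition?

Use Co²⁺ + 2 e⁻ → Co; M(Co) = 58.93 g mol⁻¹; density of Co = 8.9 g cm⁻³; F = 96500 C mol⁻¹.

1190 μm

Q = I·t = 40.30 × 11448 = 461400 C; n(e⁻) = 4.781 mol.
n(Co) = n(e⁻)/2 = 2.390 mol, so m = 2.390 × 58.93 = 140.9 g.
Volume = m/ρ = 140.9 / 8.9 = 15.83 cm³.
Thickness = V/A = 15.83 / 133 = 0.119 cm = 1190 μm.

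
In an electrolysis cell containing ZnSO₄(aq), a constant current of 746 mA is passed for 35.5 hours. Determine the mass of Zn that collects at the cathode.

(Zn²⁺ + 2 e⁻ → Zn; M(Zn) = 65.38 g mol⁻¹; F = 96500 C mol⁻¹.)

32.3 g

Q = I·t = 0.7460 A × 127800 s = 95340 C.
n(e⁻) = Q/F = 95340 / 96500 = 0.9880 mol.
Zn²⁺ + 2 e⁻ → Zn, so n(Zn) = n(e⁻)/2 = 0.4940 mol.
m = n·M = 0.4940 × 65.38 = 32.3 g.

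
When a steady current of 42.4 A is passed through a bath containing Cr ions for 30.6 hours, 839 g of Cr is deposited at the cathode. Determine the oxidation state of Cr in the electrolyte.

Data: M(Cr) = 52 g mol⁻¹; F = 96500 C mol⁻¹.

+3

Q = I·t = 42.40 A × 110160 s = 4671000 C, so n(e⁻) = 4671000/96500 = 48.40 mol.
n(Cr) deposited = 839 / 52 = 16.13 mol.
Electrons per atom = n(e⁻)/n(Cr) = 48.40 / 16.13 = 3.00 ≈ 3, so the ion is Cr³⁺.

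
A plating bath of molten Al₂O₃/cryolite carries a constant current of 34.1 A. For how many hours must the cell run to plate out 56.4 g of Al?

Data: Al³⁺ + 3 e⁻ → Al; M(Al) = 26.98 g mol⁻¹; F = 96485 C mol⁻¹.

n(Al) = m/M = 56.4 / 26.98 = 2.090 mol.
Each Al atom requires 3 electrons, so n(e⁻) = 3 × 2.090 = 6.271 mol.
Q = n(e⁻)·F = 6.271 × 96485 = 605100 C.
t = Q/I = 605100 / 34.10 A = 17740 s = 4.93 h.

4.93 h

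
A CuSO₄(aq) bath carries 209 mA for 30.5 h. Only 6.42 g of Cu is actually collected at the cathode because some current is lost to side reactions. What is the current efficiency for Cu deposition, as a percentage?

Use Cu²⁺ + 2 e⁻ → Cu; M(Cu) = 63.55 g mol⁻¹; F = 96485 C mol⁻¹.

84.9 %

Q = I·t = 0.2090 × 109800 = 22950 C; n(e⁻) = 22950/96485 = 0.2378 mol.
Theoretical n(Cu) = n(e⁻)/2 = 0.1189 mol, i.e. m_theo = 0.1189 × 63.55 = 7.557 g.
Efficiency = m_actual / m_theo = 6.42 / 7.557 = 84.9 %.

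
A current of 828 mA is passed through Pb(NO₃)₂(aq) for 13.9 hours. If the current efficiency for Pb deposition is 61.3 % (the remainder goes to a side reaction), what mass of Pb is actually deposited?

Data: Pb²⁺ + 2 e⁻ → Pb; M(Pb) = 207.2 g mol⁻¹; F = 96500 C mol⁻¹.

27.3 g

Q = I·t = 0.8280 × 50040 = 41430 C.
n(e⁻) = 41430/96500 = 0.4294 mol; theoretically n(Pb) = 0.4294/2 = 0.2147 mol, m_theo = 44.48 g.
At 61.3 % efficiency, m_actual = 0.613 × 44.48 = 27.3 g.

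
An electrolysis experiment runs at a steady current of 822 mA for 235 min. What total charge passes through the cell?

Q = I·t = 0.8220 A × 14100 s = 11600 C.

11600 C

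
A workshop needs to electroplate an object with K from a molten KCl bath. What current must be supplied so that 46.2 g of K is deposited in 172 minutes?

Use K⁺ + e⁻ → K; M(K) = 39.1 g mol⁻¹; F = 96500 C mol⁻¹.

11.0 A

n(K) = 46.2 / 39.1 = 1.182 mol.
n(e⁻) = 1 × 1.182 = 1.182 mol.
Q = n(e⁻)·F = 1.182 × 96500 = 114000 C.
I = Q/t = 114000 / 10320 s = 11.0 A.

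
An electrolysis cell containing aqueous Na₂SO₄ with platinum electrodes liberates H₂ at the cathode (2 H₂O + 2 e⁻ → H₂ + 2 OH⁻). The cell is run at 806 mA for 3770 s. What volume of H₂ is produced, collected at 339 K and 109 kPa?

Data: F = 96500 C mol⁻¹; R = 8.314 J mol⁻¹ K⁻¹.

0.407 L

Q = I·t = 0.8060 A × 3770.0 s = 3039 C.
n(e⁻) = Q/F = 3039 / 96500 = 0.03149 mol.
2 electrons are transferred per H₂ molecule, so n(H₂) = 0.03149 / 2 = 0.01574 mol.
V = nRT/P = (0.01574 × 8.314 × 339) / (109 × 10³ Pa) = 4.07 × 10⁻⁴ m³ = 0.407 L.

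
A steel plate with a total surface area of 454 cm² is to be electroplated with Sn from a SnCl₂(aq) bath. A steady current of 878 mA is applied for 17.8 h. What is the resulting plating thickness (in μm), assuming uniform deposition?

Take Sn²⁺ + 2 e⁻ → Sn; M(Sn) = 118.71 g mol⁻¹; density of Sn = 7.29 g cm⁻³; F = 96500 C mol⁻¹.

Q = I·t = 0.8780 × 64080 = 56260 C; n(e⁻) = 0.5830 mol.
n(Sn) = n(e⁻)/2 = 0.2915 mol, so m = 0.2915 × 118.71 = 34.61 g.
Volume = m/ρ = 34.61 / 7.29 = 4.747 cm³.
Thickness = V/A = 4.747 / 454 = 0.0105 cm = 105 μm.

105 μm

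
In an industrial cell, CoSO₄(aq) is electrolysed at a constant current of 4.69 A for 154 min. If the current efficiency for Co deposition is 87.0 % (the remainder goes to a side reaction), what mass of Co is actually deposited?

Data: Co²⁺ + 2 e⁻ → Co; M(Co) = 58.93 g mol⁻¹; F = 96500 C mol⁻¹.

Q = I·t = 4.690 × 9240.0 = 43340 C.
n(e⁻) = 43340/96500 = 0.4491 mol; theoretically n(Co) = 0.4491/2 = 0.2245 mol, m_theo = 13.23 g.
At 87.0 % efficiency, m_actual = 0.870 × 13.23 = 11.5 g.

11.5 g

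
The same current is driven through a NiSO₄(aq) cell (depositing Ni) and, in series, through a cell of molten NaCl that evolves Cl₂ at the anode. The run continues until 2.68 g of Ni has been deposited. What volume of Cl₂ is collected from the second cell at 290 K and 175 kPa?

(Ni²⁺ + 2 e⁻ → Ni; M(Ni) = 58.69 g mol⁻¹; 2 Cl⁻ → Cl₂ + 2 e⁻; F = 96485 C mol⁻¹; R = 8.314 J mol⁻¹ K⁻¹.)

0.629 L

n(Ni) = 2.68 / 58.69 = 0.04566 mol, so n(e⁻) = 2 × 0.04566 = 0.09133 mol.
The cells are in series, so the same 0.09133 mol of electrons passes through the second cell.
2 Cl⁻ → Cl₂ + 2 e⁻ — 2 mol e⁻ per mol Cl₂, so n(Cl₂) = 0.09133/2 = 0.04566 mol.
V = nRT/P = (0.04566 × 8.314 × 290) / (175 × 10³) = 6.29 × 10⁻⁴ m³ = 0.629 L.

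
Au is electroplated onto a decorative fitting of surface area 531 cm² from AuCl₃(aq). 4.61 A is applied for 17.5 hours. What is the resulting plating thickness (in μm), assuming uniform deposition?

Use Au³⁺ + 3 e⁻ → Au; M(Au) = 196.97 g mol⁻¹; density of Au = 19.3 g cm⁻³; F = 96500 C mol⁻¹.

Q = I·t = 4.610 × 63000 = 290400 C; n(e⁻) = 3.010 mol.
n(Au) = n(e⁻)/3 = 1.003 mol, so m = 1.003 × 196.97 = 197.6 g.
Volume = m/ρ = 197.6 / 19.3 = 10.24 cm³.
Thickness = V/A = 10.24 / 531 = 0.0193 cm = 193 μm.

193 μm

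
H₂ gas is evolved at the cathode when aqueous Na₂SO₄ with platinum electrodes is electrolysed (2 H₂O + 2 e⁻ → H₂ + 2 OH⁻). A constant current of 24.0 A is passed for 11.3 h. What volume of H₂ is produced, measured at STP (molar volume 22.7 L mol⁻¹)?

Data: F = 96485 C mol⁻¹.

115 L

Q = I·t = 24.00 A × 40680 s = 976300 C.
n(e⁻) = Q/F = 976300 / 96485 = 10.12 mol.
2 electrons are transferred per H₂ molecule, so n(H₂) = 10.12 / 2 = 5.059 mol.
V = n × V_m = 5.059 × 22.7 = 115 L.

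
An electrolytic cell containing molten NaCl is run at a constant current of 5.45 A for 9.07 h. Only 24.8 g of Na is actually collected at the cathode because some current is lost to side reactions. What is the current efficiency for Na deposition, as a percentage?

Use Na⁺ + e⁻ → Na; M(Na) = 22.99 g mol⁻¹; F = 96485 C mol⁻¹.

58.5 %

Q = I·t = 5.450 × 32652 = 178000 C; n(e⁻) = 178000/96485 = 1.844 mol.
Theoretical n(Na) = n(e⁻)/1 = 1.844 mol, i.e. m_theo = 1.844 × 22.99 = 42.40 g.
Efficiency = m_actual / m_theo = 24.8 / 42.40 = 58.5 %.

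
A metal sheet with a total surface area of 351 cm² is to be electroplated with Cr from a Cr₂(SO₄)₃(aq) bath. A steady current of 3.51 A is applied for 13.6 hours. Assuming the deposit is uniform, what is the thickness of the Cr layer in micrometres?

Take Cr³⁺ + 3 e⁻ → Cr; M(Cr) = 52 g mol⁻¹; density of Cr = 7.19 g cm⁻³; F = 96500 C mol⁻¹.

122 μm

Q = I·t = 3.510 × 48960 = 171800 C; n(e⁻) = 1.781 mol.
n(Cr) = n(e⁻)/3 = 0.5936 mol, so m = 0.5936 × 52 = 30.87 g.
Volume = m/ρ = 30.87 / 7.19 = 4.293 cm³.
Thickness = V/A = 4.293 / 351 = 0.0122 cm = 122 μm.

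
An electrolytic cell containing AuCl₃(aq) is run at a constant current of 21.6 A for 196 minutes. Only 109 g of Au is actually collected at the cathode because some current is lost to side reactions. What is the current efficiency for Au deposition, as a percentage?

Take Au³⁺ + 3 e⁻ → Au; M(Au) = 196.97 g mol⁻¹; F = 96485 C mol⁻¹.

Q = I·t = 21.60 × 11760 = 254000 C; n(e⁻) = 254000/96485 = 2.633 mol.
Theoretical n(Au) = n(e⁻)/3 = 0.8776 mol, i.e. m_theo = 0.8776 × 196.97 = 172.9 g.
Efficiency = m_actual / m_theo = 109 / 172.9 = 63.1 %.

63.1 %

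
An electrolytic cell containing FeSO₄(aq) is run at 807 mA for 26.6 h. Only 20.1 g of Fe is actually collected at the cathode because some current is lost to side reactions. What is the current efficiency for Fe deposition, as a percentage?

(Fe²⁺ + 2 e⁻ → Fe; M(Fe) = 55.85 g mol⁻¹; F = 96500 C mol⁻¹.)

Q = I·t = 0.8070 × 95760 = 77280 C; n(e⁻) = 77280/96500 = 0.8008 mol.
Theoretical n(Fe) = n(e⁻)/2 = 0.4004 mol, i.e. m_theo = 0.4004 × 55.85 = 22.36 g.
Efficiency = m_actual / m_theo = 20.1 / 22.36 = 89.9 %.

89.9 %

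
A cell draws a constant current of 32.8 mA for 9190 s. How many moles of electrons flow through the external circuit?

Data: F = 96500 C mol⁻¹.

0.00312 mol

Q = I·t = 0.03280 A × 9190.0 s = 301.4 C.
n(e⁻) = Q/F = 301.4 / 96500 = 0.00312 mol.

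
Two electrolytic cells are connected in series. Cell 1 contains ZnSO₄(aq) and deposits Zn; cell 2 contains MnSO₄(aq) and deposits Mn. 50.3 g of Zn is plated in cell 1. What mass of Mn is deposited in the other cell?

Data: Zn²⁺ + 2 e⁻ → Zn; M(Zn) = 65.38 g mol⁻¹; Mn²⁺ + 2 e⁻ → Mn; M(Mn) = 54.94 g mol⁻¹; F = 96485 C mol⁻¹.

42.3 g

n(Zn) = 50.3 / 65.38 = 0.7693 mol.
Since Zn²⁺ + 2 e⁻ → Zn, n(e⁻) passed = 2 × 0.7693 = 1.539 mol.
Cells in series carry the same charge, so the same 1.539 mol of electrons passes through cell 2.
Mn²⁺ + 2 e⁻ → Mn, so n(Mn) = 1.539 / 2 = 0.7693 mol.
m(Mn) = 0.7693 × 54.94 = 42.3 g.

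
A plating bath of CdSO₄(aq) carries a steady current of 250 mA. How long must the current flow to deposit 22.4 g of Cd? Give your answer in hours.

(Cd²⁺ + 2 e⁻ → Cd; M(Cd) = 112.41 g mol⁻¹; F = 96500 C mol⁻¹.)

n(Cd) = m/M = 22.4 / 112.41 = 0.1993 mol.
Each Cd atom requires 2 electrons, so n(e⁻) = 2 × 0.1993 = 0.3985 mol.
Q = n(e⁻)·F = 0.3985 × 96500 = 38460 C.
t = Q/I = 38460 / 0.2500 A = 153800 s = 42.7 h.

42.7 h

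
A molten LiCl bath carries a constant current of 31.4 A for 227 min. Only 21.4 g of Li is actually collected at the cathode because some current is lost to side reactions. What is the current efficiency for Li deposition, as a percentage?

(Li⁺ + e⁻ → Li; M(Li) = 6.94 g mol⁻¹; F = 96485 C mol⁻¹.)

69.6 %

Q = I·t = 31.40 × 13620 = 427700 C; n(e⁻) = 427700/96485 = 4.432 mol.
Theoretical n(Li) = n(e⁻)/1 = 4.432 mol, i.e. m_theo = 4.432 × 6.94 = 30.76 g.
Efficiency = m_actual / m_theo = 21.4 / 30.76 = 69.6 %.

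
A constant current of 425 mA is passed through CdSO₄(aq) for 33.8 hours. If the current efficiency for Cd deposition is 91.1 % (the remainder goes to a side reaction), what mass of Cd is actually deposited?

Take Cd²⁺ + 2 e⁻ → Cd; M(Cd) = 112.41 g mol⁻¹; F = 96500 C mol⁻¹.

27.4 g

Q = I·t = 0.4250 × 121680 = 51710 C.
n(e⁻) = 51710/96500 = 0.5359 mol; theoretically n(Cd) = 0.5359/2 = 0.2679 mol, m_theo = 30.12 g.
At 91.1 % efficiency, m_actual = 0.911 × 30.12 = 27.4 g.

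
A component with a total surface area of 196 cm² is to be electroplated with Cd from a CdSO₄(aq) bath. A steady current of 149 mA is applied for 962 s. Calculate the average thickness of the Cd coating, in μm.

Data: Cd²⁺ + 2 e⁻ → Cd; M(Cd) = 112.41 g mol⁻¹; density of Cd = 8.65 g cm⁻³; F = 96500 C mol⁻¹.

0.492 μm

Q = I·t = 0.1490 × 962.00 = 143.3 C; n(e⁻) = 0.001485 mol.
n(Cd) = n(e⁻)/2 = 0.0007427 mol, so m = 0.0007427 × 112.41 = 0.08349 g.
Volume = m/ρ = 0.08349 / 8.65 = 0.009651 cm³.
Thickness = V/A = 0.009651 / 196 = 4.92 × 10⁻⁵ cm = 0.492 μm.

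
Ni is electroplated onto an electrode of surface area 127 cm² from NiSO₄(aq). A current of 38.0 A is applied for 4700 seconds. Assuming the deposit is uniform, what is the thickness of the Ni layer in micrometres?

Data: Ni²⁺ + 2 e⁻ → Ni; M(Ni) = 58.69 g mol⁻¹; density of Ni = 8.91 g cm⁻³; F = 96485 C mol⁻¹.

480 μm

Q = I·t = 38.00 × 4700.0 = 178600 C; n(e⁻) = 1.851 mol.
n(Ni) = n(e⁻)/2 = 0.9255 mol, so m = 0.9255 × 58.69 = 54.32 g.
Volume = m/ρ = 54.32 / 8.91 = 6.096 cm³.
Thickness = V/A = 6.096 / 127 = 0.0480 cm = 480 μm.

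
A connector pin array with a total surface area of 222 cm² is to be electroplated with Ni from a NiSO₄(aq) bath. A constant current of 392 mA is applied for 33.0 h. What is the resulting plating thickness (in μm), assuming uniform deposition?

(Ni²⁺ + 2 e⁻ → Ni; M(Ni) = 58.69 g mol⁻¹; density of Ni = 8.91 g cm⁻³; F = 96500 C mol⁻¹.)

71.6 μm

Q = I·t = 0.3920 × 118800 = 46570 C; n(e⁻) = 0.4826 mol.
n(Ni) = n(e⁻)/2 = 0.2413 mol, so m = 0.2413 × 58.69 = 14.16 g.
Volume = m/ρ = 14.16 / 8.91 = 1.589 cm³.
Thickness = V/A = 1.589 / 222 = 0.00716 cm = 71.6 μm.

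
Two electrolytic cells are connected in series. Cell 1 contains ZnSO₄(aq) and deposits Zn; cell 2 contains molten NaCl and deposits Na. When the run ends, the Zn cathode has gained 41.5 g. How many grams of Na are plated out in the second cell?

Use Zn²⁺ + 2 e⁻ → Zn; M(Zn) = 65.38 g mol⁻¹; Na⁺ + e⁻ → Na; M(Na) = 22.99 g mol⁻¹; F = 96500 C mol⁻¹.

29.2 g

n(Zn) = 41.5 / 65.38 = 0.6348 mol.
Since Zn²⁺ + 2 e⁻ → Zn, n(e⁻) passed = 2 × 0.6348 = 1.270 mol.
Cells in series carry the same charge, so the same 1.270 mol of electrons passes through cell 2.
Na⁺ + e⁻ → Na, so n(Na) = 1.270 / 1 = 1.270 mol.
m(Na) = 1.270 × 22.99 = 29.2 g.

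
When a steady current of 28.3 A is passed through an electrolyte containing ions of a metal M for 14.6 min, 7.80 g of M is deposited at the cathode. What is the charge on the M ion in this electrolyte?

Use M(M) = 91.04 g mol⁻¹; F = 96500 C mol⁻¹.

+3

Q = I·t = 28.30 A × 876.00 s = 24790 C, so n(e⁻) = 24790/96500 = 0.2569 mol.
n(M) deposited = 7.80 / 91.04 = 0.08568 mol.
Electrons per atom = n(e⁻)/n(M) = 0.2569 / 0.08568 = 3.00 ≈ 3, so the ion is M³⁺.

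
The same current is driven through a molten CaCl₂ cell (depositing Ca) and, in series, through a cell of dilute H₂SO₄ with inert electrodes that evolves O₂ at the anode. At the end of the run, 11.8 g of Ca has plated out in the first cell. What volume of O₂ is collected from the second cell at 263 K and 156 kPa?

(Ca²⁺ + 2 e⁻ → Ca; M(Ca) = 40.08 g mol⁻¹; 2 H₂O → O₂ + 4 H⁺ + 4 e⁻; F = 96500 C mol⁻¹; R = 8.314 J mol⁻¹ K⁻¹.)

n(Ca) = 11.8 / 40.08 = 0.2944 mol, so n(e⁻) = 2 × 0.2944 = 0.5888 mol.
The cells are in series, so the same 0.5888 mol of electrons passes through the second cell.
2 H₂O → O₂ + 4 H⁺ + 4 e⁻ — 4 mol e⁻ per mol O₂, so n(O₂) = 0.5888/4 = 0.1472 mol.
V = nRT/P = (0.1472 × 8.314 × 263) / (156 × 10³) = 0.00206 m³ = 2.06 L.

2.06 L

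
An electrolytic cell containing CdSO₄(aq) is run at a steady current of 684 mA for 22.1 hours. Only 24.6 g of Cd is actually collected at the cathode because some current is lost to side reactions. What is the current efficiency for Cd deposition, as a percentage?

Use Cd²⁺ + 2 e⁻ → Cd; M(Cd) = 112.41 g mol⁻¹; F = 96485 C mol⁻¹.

77.6 %

Q = I·t = 0.6840 × 79560 = 54420 C; n(e⁻) = 54420/96485 = 0.5640 mol.
Theoretical n(Cd) = n(e⁻)/2 = 0.2820 mol, i.e. m_theo = 0.2820 × 112.41 = 31.70 g.
Efficiency = m_actual / m_theo = 24.6 / 31.70 = 77.6 %.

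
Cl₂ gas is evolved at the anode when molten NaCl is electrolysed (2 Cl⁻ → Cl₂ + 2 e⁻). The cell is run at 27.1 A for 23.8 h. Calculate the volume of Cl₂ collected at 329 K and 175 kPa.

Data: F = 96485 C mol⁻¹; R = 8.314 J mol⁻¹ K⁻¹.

Q = I·t = 27.10 A × 85680 s = 2322000 C.
n(e⁻) = Q/F = 2322000 / 96485 = 24.07 mol.
2 electrons are transferred per Cl₂ molecule, so n(Cl₂) = 24.07 / 2 = 12.03 mol.
V = nRT/P = (12.03 × 8.314 × 329) / (175 × 10³ Pa) = 0.188 m³ = 188 L.

188 L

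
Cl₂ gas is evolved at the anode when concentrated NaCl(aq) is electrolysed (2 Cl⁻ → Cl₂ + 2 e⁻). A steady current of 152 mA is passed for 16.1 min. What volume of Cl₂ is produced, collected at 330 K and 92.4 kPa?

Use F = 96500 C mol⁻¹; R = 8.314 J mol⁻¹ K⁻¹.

0.0226 L

Q = I·t = 0.1520 A × 966.00 s = 146.8 C.
n(e⁻) = Q/F = 146.8 / 96500 = 0.001522 mol.
2 electrons are transferred per Cl₂ molecule, so n(Cl₂) = 0.001522 / 2 = 0.0007608 mol.
V = nRT/P = (0.0007608 × 8.314 × 330) / (92.4 × 10³ Pa) = 2.26 × 10⁻⁵ m³ = 0.0226 L.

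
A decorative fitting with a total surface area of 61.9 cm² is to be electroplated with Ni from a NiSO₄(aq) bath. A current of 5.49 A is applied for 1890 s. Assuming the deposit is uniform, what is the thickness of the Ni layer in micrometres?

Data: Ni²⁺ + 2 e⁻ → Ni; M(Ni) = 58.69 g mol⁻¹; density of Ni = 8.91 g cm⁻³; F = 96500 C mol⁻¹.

57.2 μm

Q = I·t = 5.490 × 1890.0 = 10380 C; n(e⁻) = 0.1075 mol.
n(Ni) = n(e⁻)/2 = 0.05376 mol, so m = 0.05376 × 58.69 = 3.155 g.
Volume = m/ρ = 3.155 / 8.91 = 0.3541 cm³.
Thickness = V/A = 0.3541 / 61.9 = 0.00572 cm = 57.2 μm.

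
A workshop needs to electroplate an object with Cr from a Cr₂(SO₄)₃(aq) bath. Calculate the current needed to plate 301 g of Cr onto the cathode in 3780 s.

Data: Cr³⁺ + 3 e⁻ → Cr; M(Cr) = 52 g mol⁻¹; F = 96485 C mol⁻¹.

n(Cr) = 301 / 52 = 5.788 mol.
n(e⁻) = 3 × 5.788 = 17.37 mol.
Q = n(e⁻)·F = 17.37 × 96485 = 1675000 C.
I = Q/t = 1675000 / 3780.0 s = 443 A.

443 A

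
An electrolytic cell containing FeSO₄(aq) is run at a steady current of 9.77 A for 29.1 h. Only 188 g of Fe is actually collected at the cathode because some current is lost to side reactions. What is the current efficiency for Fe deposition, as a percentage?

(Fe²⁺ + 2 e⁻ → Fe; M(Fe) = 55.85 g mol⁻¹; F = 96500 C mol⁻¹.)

Q = I·t = 9.770 × 104760 = 1024000 C; n(e⁻) = 1024000/96500 = 10.61 mol.
Theoretical n(Fe) = n(e⁻)/2 = 5.303 mol, i.e. m_theo = 5.303 × 55.85 = 296.2 g.
Efficiency = m_actual / m_theo = 188 / 296.2 = 63.5 %.

63.5 %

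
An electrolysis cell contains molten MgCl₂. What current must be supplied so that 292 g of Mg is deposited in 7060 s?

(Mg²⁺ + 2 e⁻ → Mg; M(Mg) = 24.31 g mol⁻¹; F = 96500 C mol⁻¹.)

328 A

n(Mg) = 292 / 24.31 = 12.01 mol.
n(e⁻) = 2 × 12.01 = 24.02 mol.
Q = n(e⁻)·F = 24.02 × 96500 = 2318000 C.
I = Q/t = 2318000 / 7060.0 s = 328 A.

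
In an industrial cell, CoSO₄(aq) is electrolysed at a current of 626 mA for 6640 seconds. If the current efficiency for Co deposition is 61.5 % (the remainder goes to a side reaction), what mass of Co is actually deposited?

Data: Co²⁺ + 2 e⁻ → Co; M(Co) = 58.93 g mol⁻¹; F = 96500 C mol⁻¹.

Q = I·t = 0.6260 × 6640.0 = 4157 C.
n(e⁻) = 4157/96500 = 0.04307 mol; theoretically n(Co) = 0.04307/2 = 0.02154 mol, m_theo = 1.269 g.
At 61.5 % efficiency, m_actual = 0.615 × 1.269 = 0.781 g.

0.781 g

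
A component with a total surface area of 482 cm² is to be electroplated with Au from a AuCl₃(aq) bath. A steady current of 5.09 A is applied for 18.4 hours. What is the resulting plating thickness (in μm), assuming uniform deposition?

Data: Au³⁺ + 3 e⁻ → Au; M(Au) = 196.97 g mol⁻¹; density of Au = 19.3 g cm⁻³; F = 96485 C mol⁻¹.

Q = I·t = 5.090 × 66240 = 337200 C; n(e⁻) = 3.494 mol.
n(Au) = n(e⁻)/3 = 1.165 mol, so m = 1.165 × 196.97 = 229.4 g.
Volume = m/ρ = 229.4 / 19.3 = 11.89 cm³.
Thickness = V/A = 11.89 / 482 = 0.0247 cm = 247 μm.

247 μm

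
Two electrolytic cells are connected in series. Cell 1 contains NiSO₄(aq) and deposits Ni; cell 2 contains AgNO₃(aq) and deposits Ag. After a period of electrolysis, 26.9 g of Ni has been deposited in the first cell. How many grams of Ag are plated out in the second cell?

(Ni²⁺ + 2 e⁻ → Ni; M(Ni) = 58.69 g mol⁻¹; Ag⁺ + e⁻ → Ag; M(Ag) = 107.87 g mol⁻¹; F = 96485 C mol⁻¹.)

98.9 g

n(Ni) = 26.9 / 58.69 = 0.4583 mol.
Since Ni²⁺ + 2 e⁻ → Ni, n(e⁻) passed = 2 × 0.4583 = 0.9167 mol.
Cells in series carry the same charge, so the same 0.9167 mol of electrons passes through cell 2.
Ag⁺ + e⁻ → Ag, so n(Ag) = 0.9167 / 1 = 0.9167 mol.
m(Ag) = 0.9167 × 107.87 = 98.9 g.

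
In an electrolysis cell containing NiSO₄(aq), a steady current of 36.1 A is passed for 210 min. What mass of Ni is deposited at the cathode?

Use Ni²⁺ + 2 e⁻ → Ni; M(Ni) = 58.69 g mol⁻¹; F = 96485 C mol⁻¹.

Q = I·t = 36.10 A × 12600 s = 454900 C.
n(e⁻) = Q/F = 454900 / 96485 = 4.714 mol.
Ni²⁺ + 2 e⁻ → Ni, so n(Ni) = n(e⁻)/2 = 2.357 mol.
m = n·M = 2.357 × 58.69 = 138 g.

138 g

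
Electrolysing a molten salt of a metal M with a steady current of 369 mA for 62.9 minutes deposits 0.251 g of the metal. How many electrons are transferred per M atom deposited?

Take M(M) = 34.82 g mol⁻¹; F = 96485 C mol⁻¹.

Q = I·t = 0.3690 A × 3774.0 s = 1393 C, so n(e⁻) = 1393/96485 = 0.01443 mol.
n(M) deposited = 0.251 / 34.82 = 0.007209 mol.
Electrons per atom = n(e⁻)/n(M) = 0.01443 / 0.007209 = 2.00 ≈ 2, so the ion is M²⁺.

2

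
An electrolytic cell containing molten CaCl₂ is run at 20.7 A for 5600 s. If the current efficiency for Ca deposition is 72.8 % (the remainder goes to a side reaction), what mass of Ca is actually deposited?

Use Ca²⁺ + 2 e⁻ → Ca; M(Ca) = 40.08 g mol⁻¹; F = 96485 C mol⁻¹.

Q = I·t = 20.70 × 5600.0 = 115900 C.
n(e⁻) = 115900/96485 = 1.201 mol; theoretically n(Ca) = 1.201/2 = 0.6007 mol, m_theo = 24.08 g.
At 72.8 % efficiency, m_actual = 0.728 × 24.08 = 17.5 g.

17.5 g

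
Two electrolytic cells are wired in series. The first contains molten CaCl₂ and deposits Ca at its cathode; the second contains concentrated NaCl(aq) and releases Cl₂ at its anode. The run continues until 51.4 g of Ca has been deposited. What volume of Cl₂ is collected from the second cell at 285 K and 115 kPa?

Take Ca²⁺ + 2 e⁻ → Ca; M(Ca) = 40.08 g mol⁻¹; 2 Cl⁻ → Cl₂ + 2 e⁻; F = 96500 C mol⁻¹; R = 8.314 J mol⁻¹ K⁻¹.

n(Ca) = 51.4 / 40.08 = 1.282 mol, so n(e⁻) = 2 × 1.282 = 2.565 mol.
The cells are in series, so the same 2.565 mol of electrons passes through the second cell.
2 Cl⁻ → Cl₂ + 2 e⁻ — 2 mol e⁻ per mol Cl₂, so n(Cl₂) = 2.565/2 = 1.282 mol.
V = nRT/P = (1.282 × 8.314 × 285) / (115 × 10³) = 0.0264 m³ = 26.4 L.

26.4 L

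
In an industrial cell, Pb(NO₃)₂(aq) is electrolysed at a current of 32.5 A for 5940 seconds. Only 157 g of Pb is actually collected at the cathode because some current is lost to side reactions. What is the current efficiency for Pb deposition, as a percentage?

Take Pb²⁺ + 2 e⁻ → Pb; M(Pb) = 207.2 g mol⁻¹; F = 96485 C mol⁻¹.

Q = I·t = 32.50 × 5940.0 = 193000 C; n(e⁻) = 193000/96485 = 2.001 mol.
Theoretical n(Pb) = n(e⁻)/2 = 1.000 mol, i.e. m_theo = 1.000 × 207.2 = 207.3 g.
Efficiency = m_actual / m_theo = 157 / 207.3 = 75.7 %.

75.7 %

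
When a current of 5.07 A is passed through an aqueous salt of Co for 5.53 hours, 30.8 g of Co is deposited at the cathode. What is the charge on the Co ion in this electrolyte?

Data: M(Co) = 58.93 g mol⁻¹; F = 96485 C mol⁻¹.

Q = I·t = 5.070 A × 19908 s = 100900 C, so n(e⁻) = 100900/96485 = 1.046 mol.
n(Co) deposited = 30.8 / 58.93 = 0.5227 mol.
Electrons per atom = n(e⁻)/n(Co) = 1.046 / 0.5227 = 2.00 ≈ 2, so the ion is Co²⁺.

+2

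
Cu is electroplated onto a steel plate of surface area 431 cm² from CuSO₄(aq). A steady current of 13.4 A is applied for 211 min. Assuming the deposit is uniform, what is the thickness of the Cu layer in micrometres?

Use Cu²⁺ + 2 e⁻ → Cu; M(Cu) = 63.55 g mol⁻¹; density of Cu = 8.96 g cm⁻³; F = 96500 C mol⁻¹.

145 μm

Q = I·t = 13.40 × 12660 = 169600 C; n(e⁻) = 1.758 mol.
n(Cu) = n(e⁻)/2 = 0.8790 mol, so m = 0.8790 × 63.55 = 55.86 g.
Volume = m/ρ = 55.86 / 8.96 = 6.234 cm³.
Thickness = V/A = 6.234 / 431 = 0.0145 cm = 145 μm.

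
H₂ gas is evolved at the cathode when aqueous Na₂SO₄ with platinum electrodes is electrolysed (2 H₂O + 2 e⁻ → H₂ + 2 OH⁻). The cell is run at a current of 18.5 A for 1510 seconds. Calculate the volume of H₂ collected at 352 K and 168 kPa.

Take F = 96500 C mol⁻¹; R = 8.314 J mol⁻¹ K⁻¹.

Q = I·t = 18.50 A × 1510.0 s = 27940 C.
n(e⁻) = Q/F = 27940 / 96500 = 0.2895 mol.
2 electrons are transferred per H₂ molecule, so n(H₂) = 0.2895 / 2 = 0.1447 mol.
V = nRT/P = (0.1447 × 8.314 × 352) / (168 × 10³ Pa) = 0.00252 m³ = 2.52 L.

2.52 L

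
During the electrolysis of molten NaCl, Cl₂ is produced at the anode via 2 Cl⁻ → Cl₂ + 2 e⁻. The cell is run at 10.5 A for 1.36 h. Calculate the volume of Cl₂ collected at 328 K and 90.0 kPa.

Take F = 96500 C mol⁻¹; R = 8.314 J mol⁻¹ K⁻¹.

Q = I·t = 10.50 A × 4896.0 s = 51410 C.
n(e⁻) = Q/F = 51410 / 96500 = 0.5327 mol.
2 electrons are transferred per Cl₂ molecule, so n(Cl₂) = 0.5327 / 2 = 0.2664 mol.
V = nRT/P = (0.2664 × 8.314 × 328) / (90.0 × 10³ Pa) = 0.00807 m³ = 8.07 L.

8.07 L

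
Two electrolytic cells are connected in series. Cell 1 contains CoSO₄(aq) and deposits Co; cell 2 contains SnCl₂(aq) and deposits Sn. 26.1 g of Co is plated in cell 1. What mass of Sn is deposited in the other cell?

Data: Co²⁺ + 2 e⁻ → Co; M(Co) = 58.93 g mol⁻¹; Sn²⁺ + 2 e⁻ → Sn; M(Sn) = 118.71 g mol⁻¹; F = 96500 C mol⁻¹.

n(Co) = 26.1 / 58.93 = 0.4429 mol.
Since Co²⁺ + 2 e⁻ → Co, n(e⁻) passed = 2 × 0.4429 = 0.8858 mol.
Cells in series carry the same charge, so the same 0.8858 mol of electrons passes through cell 2.
Sn²⁺ + 2 e⁻ → Sn, so n(Sn) = 0.8858 / 2 = 0.4429 mol.
m(Sn) = 0.4429 × 118.71 = 52.6 g.

52.6 g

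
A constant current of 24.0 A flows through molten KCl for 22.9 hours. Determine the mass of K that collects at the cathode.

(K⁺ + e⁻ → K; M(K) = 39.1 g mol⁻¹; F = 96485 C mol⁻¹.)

Q = I·t = 24.00 A × 82440 s = 1979000 C.
n(e⁻) = Q/F = 1979000 / 96485 = 20.51 mol.
K⁺ + e⁻ → K, so n(K) = n(e⁻)/1 = 20.51 mol.
m = n·M = 20.51 × 39.1 = 802 g.

802 g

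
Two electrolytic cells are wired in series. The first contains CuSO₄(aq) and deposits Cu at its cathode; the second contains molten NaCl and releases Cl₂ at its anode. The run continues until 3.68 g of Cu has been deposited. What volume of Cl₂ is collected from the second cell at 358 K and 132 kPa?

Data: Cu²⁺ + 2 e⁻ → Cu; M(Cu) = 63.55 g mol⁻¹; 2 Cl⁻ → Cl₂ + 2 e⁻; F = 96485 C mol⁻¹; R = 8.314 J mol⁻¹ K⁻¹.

n(Cu) = 3.68 / 63.55 = 0.05791 mol, so n(e⁻) = 2 × 0.05791 = 0.1158 mol.
The cells are in series, so the same 0.1158 mol of electrons passes through the second cell.
2 Cl⁻ → Cl₂ + 2 e⁻ — 2 mol e⁻ per mol Cl₂, so n(Cl₂) = 0.1158/2 = 0.05791 mol.
V = nRT/P = (0.05791 × 8.314 × 358) / (132 × 10³) = 0.00131 m³ = 1.31 L.

1.31 L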